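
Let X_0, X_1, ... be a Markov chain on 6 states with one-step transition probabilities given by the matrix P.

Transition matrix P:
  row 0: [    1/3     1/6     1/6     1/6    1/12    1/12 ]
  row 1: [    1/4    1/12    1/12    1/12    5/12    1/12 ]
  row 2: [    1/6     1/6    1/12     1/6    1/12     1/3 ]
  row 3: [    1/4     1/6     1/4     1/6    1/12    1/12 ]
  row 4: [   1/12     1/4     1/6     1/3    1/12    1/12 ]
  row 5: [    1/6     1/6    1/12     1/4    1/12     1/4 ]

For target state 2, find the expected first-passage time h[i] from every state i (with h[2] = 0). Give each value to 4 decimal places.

First-step conditioning: h[2] = 0; for i ≠ 2, h[i] = 1 + Σ_k P[i][k]·h[k].
  h[0] = 1 + 1/3·h[0] + 1/6·h[1] + 1/6·h[3] + 1/12·h[4] + 1/12·h[5]
  h[1] = 1 + 1/4·h[0] + 1/12·h[1] + 1/12·h[3] + 5/12·h[4] + 1/12·h[5]
  h[3] = 1 + 1/4·h[0] + 1/6·h[1] + 1/6·h[3] + 1/12·h[4] + 1/12·h[5]
  h[4] = 1 + 1/12·h[0] + 1/4·h[1] + 1/3·h[3] + 1/12·h[4] + 1/12·h[5]
  h[5] = 1 + 1/6·h[0] + 1/6·h[1] + 1/4·h[3] + 1/12·h[4] + 1/4·h[5]
Solving the 5×5 linear system over states ≠ 2 gives exactly h = [109440/17509, 118320/17509, 0, 100320/17509, 108660/17509, 119472/17509] (h[2] = 0 is the target).

h = [6.2505, 6.7577, 0.0000, 5.7296, 6.2060, 6.8235]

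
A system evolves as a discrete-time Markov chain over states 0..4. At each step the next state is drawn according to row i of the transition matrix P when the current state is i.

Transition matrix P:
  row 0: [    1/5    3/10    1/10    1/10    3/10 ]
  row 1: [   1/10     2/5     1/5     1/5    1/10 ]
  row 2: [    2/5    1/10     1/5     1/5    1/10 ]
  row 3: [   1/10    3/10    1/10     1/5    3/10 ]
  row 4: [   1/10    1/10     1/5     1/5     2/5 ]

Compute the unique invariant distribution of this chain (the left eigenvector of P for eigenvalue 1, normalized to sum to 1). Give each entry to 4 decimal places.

Balance equations π_j = Σ_i π_i·P[i][j]:
  π_0 = 1/5·π_0 + 1/10·π_1 + 2/5·π_2 + 1/10·π_3 + 1/10·π_4
  π_1 = 3/10·π_0 + 2/5·π_1 + 1/10·π_2 + 3/10·π_3 + 1/10·π_4
  π_2 = 1/10·π_0 + 1/5·π_1 + 1/5·π_2 + 1/10·π_3 + 1/5·π_4
  π_3 = 1/10·π_0 + 1/5·π_1 + 1/5·π_2 + 1/5·π_3 + 1/5·π_4
  normalize: π_0 + π_1 + π_2 + π_3 + π_4 = 1
Solving the linear system gives exactly π = [154/927, 25/103, 17/103, 170/927, 25/103].

π = [0.1661, 0.2427, 0.1650, 0.1834, 0.2427]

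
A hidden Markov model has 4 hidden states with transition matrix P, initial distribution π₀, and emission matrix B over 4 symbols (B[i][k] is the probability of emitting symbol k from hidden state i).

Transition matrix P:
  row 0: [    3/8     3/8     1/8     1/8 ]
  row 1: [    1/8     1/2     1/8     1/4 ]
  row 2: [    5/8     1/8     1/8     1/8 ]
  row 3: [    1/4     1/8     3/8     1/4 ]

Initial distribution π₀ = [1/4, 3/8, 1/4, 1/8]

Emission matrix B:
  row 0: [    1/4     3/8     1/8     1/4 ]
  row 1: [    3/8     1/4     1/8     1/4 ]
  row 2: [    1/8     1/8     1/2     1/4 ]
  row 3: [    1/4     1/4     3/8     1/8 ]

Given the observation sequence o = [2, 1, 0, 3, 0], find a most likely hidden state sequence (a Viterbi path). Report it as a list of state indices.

t=0: δ = [3.125e-02, 4.688e-02, 1.250e-01, 4.688e-02]  (obs o_0=2)
t=1: δ = [2.930e-02, 5.859e-03, 2.197e-03, 3.906e-03]  ψ = [2, 1, 3, 2]  (obs o_1=1)
t=2: δ = [2.747e-03, 4.120e-03, 4.578e-04, 9.155e-04]  ψ = [0, 0, 0, 0]  (obs o_2=0)
t=3: δ = [2.575e-04, 5.150e-04, 1.287e-04, 1.287e-04]  ψ = [0, 1, 1, 1]  (obs o_3=3)
t=4: δ = [2.414e-05, 9.656e-05, 8.047e-06, 3.219e-05]  ψ = [0, 1, 1, 1]  (obs o_4=0)
backtrack: best end state = 1; path = [2, 0, 1, 1, 1]

path = [2, 0, 1, 1, 1]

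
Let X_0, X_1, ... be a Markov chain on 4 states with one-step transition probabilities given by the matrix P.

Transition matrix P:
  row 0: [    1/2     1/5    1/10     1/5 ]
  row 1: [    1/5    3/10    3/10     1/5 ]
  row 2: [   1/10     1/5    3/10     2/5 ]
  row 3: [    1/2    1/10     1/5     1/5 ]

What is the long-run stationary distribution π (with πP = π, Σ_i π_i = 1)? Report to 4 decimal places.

Balance equations π_j = Σ_i π_i·P[i][j]:
  π_0 = 1/2·π_0 + 1/5·π_1 + 1/10·π_2 + 1/2·π_3
  π_1 = 1/5·π_0 + 3/10·π_1 + 1/5·π_2 + 1/10·π_3
  π_2 = 1/10·π_0 + 3/10·π_1 + 3/10·π_2 + 1/5·π_3
  normalize: π_0 + π_1 + π_2 + π_3 = 1
Solving the linear system gives exactly π = [127/353, 69/353, 72/353, 85/353].

π = [0.3598, 0.1955, 0.2040, 0.2408]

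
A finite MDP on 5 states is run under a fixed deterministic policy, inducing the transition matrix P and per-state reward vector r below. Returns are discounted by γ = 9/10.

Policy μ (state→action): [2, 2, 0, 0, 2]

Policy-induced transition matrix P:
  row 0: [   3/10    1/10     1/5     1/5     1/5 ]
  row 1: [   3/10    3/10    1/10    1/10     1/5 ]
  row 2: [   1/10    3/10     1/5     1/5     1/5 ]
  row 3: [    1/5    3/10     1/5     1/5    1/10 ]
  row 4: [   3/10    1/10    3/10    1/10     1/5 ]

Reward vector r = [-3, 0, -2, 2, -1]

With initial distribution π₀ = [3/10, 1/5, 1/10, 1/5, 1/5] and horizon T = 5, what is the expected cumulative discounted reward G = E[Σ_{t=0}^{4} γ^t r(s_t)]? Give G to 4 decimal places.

G = -4.0082

t=0: π = [0.3000, 0.2000, 0.1000, 0.2000, 0.2000], E[r] = -0.9000, γ^t·E[r] = -0.900000, running G = -0.900000
t=1: π = [0.2600, 0.2000, 0.2000, 0.1600, 0.1800], E[r] = -1.0400, γ^t·E[r] = -0.936000, running G = -1.836000
t=2: π = [0.2440, 0.2120, 0.1980, 0.1620, 0.1840], E[r] = -0.9880, γ^t·E[r] = -0.800280, running G = -2.636280
t=3: π = [0.2442, 0.2144, 0.1972, 0.1604, 0.1838], E[r] = -0.9900, γ^t·E[r] = -0.721710, running G = -3.357990
t=4: π = [0.2445, 0.2144, 0.1969, 0.1602, 0.1840], E[r] = -0.9910, γ^t·E[r] = -0.650221, running G = -4.008211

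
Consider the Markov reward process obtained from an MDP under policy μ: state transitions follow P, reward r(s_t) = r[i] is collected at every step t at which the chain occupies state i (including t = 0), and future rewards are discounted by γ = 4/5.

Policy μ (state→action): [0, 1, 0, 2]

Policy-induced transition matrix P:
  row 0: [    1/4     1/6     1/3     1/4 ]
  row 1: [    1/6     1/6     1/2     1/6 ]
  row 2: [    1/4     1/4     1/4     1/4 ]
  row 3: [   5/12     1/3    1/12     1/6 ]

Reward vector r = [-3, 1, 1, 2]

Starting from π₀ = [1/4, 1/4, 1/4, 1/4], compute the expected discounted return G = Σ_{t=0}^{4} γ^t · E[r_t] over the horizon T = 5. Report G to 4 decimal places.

t=0: π = [0.2500, 0.2500, 0.2500, 0.2500], E[r] = 0.2500, γ^t·E[r] = 0.250000, running G = 0.250000
t=1: π = [0.2708, 0.2292, 0.2917, 0.2083], E[r] = 0.1250, γ^t·E[r] = 0.100000, running G = 0.350000
t=2: π = [0.2656, 0.2257, 0.2951, 0.2135], E[r] = 0.1510, γ^t·E[r] = 0.096667, running G = 0.446667
t=3: π = [0.2668, 0.2269, 0.2930, 0.2134], E[r] = 0.1463, γ^t·E[r] = 0.074889, running G = 0.521556
t=4: π = [0.2667, 0.2266, 0.2934, 0.2133], E[r] = 0.1467, γ^t·E[r] = 0.060074, running G = 0.581630

G = 0.5816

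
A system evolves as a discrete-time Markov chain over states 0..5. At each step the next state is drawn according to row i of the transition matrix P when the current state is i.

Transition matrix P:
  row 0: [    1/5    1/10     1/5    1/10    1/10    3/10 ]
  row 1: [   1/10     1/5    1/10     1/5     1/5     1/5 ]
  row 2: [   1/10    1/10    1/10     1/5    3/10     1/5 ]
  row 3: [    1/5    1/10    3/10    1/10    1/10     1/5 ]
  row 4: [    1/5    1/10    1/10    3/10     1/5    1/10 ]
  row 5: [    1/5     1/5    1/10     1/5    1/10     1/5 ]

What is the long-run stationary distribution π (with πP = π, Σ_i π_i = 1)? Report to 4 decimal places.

π = [0.1713, 0.1335, 0.1533, 0.1808, 0.1600, 0.2011]

Balance equations π_j = Σ_i π_i·P[i][j]:
  π_0 = 1/5·π_0 + 1/10·π_1 + 1/10·π_2 + 1/5·π_3 + 1/5·π_4 + 1/5·π_5
  π_1 = 1/10·π_0 + 1/5·π_1 + 1/10·π_2 + 1/10·π_3 + 1/10·π_4 + 1/5·π_5
  π_2 = 1/5·π_0 + 1/10·π_1 + 1/10·π_2 + 3/10·π_3 + 1/10·π_4 + 1/10·π_5
  π_3 = 1/10·π_0 + 1/5·π_1 + 1/5·π_2 + 1/10·π_3 + 3/10·π_4 + 1/5·π_5
  π_4 = 1/10·π_0 + 1/5·π_1 + 3/10·π_2 + 1/10·π_3 + 1/5·π_4 + 1/10·π_5
  normalize: π_0 + π_1 + π_2 + π_3 + π_4 + π_5 = 1
Solving the linear system gives exactly π = [17071/99641, 13298/99641, 15274/99641, 18014/99641, 15943/99641, 20041/99641].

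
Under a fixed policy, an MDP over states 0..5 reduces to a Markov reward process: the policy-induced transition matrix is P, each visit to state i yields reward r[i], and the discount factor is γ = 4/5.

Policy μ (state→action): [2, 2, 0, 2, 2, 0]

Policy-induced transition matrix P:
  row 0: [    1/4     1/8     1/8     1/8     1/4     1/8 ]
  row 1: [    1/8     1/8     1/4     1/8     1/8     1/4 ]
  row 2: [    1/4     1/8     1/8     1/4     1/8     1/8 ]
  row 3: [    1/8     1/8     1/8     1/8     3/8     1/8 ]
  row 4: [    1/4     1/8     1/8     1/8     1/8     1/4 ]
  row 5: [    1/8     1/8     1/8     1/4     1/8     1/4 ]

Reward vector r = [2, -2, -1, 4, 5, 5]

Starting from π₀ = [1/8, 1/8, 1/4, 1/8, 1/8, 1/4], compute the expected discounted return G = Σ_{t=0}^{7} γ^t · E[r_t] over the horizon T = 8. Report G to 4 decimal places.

G = 10.1634

t=0: π = [0.1250, 0.1250, 0.2500, 0.1250, 0.1250, 0.2500], E[r] = 2.1250, γ^t·E[r] = 2.125000, running G = 2.125000
t=1: π = [0.1875, 0.1250, 0.1406, 0.1875, 0.1719, 0.1875], E[r] = 2.5313, γ^t·E[r] = 2.025000, running G = 4.150000
t=2: π = [0.1875, 0.1250, 0.1406, 0.1660, 0.1953, 0.1855], E[r] = 2.5527, γ^t·E[r] = 1.633750, running G = 5.783750
t=3: π = [0.1904, 0.1250, 0.1406, 0.1658, 0.1899, 0.1882], E[r] = 2.5442, γ^t·E[r] = 1.302625, running G = 7.086375
t=4: π = [0.1901, 0.1250, 0.1406, 0.1661, 0.1902, 0.1879], E[r] = 2.5448, γ^t·E[r] = 1.042338, running G = 8.128713
t=5: π = [0.1901, 0.1250, 0.1406, 0.1661, 0.1903, 0.1879], E[r] = 2.5448, γ^t·E[r] = 0.833884, running G = 8.962596
t=6: π = [0.1901, 0.1250, 0.1406, 0.1661, 0.1903, 0.1879], E[r] = 2.5448, γ^t·E[r] = 0.667103, running G = 9.629699
t=7: π = [0.1901, 0.1250, 0.1406, 0.1661, 0.1903, 0.1879], E[r] = 2.5448, γ^t·E[r] = 0.533682, running G = 10.163381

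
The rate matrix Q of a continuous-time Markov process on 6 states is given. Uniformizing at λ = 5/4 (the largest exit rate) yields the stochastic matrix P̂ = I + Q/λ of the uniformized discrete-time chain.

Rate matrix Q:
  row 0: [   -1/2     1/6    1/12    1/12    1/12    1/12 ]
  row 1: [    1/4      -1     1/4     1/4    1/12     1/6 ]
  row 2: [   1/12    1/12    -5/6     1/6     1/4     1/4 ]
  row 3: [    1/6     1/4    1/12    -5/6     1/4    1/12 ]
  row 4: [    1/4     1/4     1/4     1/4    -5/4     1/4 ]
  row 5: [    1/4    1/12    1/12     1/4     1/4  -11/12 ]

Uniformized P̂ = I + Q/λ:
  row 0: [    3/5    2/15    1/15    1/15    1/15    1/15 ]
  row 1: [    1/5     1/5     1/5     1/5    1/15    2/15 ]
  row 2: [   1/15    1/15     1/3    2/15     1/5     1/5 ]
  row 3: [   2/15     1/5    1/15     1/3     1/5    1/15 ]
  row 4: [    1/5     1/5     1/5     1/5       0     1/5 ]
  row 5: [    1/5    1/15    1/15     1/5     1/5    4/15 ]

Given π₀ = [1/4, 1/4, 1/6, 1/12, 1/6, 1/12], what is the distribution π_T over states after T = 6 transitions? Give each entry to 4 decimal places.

t=0: π = [0.2500, 0.2500, 0.1667, 0.0833, 0.1667, 0.0833]
t=1: π = [0.2722, 0.1500, 0.1667, 0.1667, 0.1000, 0.1444]
t=2: π = [0.2756, 0.1404, 0.1444, 0.1748, 0.1237, 0.1411]
t=3: π = [0.2793, 0.1436, 0.1404, 0.1769, 0.1198, 0.1400]
t=4: π = [0.2812, 0.1440, 0.1392, 0.1770, 0.1197, 0.1389]
t=5: π = [0.2821, 0.1442, 0.1389, 0.1768, 0.1194, 0.1386]
t=6: π = [0.2825, 0.1442, 0.1389, 0.1767, 0.1193, 0.1384]

π = [0.2825, 0.1442, 0.1389, 0.1767, 0.1193, 0.1384]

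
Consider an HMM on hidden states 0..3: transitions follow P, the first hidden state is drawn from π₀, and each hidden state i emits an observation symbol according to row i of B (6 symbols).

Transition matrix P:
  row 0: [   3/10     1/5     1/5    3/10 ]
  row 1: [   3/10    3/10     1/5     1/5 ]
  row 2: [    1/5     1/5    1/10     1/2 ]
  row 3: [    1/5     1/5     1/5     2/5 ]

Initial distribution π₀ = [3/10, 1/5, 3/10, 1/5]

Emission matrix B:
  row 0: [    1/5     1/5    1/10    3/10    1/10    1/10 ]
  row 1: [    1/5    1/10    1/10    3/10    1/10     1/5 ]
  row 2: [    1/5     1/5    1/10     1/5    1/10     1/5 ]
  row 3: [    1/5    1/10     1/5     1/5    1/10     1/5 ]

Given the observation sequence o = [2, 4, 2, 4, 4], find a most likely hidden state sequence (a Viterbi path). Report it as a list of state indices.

path = [3, 3, 3, 3, 3]

t=0: δ = [3.000e-02, 2.000e-02, 3.000e-02, 4.000e-02]  (obs o_0=2)
t=1: δ = [9.000e-04, 8.000e-04, 8.000e-04, 1.600e-03]  ψ = [0, 3, 3, 3]  (obs o_1=4)
t=2: δ = [3.200e-05, 3.200e-05, 3.200e-05, 1.280e-04]  ψ = [3, 3, 3, 3]  (obs o_2=2)
t=3: δ = [2.560e-06, 2.560e-06, 2.560e-06, 5.120e-06]  ψ = [3, 3, 3, 3]  (obs o_3=4)
t=4: δ = [1.024e-07, 1.024e-07, 1.024e-07, 2.048e-07]  ψ = [3, 3, 3, 3]  (obs o_4=4)
backtrack: best end state = 3; path = [3, 3, 3, 3, 3]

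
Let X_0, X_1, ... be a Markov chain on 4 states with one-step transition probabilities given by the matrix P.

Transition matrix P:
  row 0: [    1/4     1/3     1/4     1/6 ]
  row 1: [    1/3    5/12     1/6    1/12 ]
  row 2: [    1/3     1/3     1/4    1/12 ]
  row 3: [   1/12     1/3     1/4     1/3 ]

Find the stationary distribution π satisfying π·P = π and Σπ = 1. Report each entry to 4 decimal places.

Balance equations π_j = Σ_i π_i·P[i][j]:
  π_0 = 1/4·π_0 + 1/3·π_1 + 1/3·π_2 + 1/12·π_3
  π_1 = 1/3·π_0 + 5/12·π_1 + 1/3·π_2 + 1/3·π_3
  π_2 = 1/4·π_0 + 1/6·π_1 + 1/4·π_2 + 1/4·π_3
  normalize: π_0 + π_1 + π_2 + π_3 = 1
Solving the linear system gives exactly π = [11/40, 4/11, 29/132, 17/120].

π = [0.2750, 0.3636, 0.2197, 0.1417]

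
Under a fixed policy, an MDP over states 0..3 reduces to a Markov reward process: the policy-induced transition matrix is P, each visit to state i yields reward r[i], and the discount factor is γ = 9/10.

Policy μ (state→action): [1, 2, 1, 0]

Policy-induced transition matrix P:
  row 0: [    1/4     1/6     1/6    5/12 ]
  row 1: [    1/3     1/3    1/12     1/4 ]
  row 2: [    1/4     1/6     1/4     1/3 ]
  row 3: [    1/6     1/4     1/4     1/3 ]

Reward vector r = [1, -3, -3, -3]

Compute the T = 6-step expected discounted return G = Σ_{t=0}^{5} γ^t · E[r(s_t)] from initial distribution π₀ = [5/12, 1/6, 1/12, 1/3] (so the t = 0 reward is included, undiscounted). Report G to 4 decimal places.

t=0: π = [0.4167, 0.1667, 0.0833, 0.3333], E[r] = -1.3333, γ^t·E[r] = -1.333333, running G = -1.333333
t=1: π = [0.2361, 0.2222, 0.1875, 0.3542], E[r] = -2.0556, γ^t·E[r] = -1.850000, running G = -3.183333
t=2: π = [0.2390, 0.2332, 0.1933, 0.3345], E[r] = -2.0440, γ^t·E[r] = -1.655625, running G = -4.838958
t=3: π = [0.2416, 0.2334, 0.1912, 0.3338], E[r] = -2.0338, γ^t·E[r] = -1.482609, running G = -6.321568
t=4: π = [0.2416, 0.2334, 0.1910, 0.3340], E[r] = -2.0335, γ^t·E[r] = -1.334159, running G = -7.655726
t=5: π = [0.2416, 0.2334, 0.1910, 0.3340], E[r] = -2.0335, γ^t·E[r] = -1.200786, running G = -8.856513

G = -8.8565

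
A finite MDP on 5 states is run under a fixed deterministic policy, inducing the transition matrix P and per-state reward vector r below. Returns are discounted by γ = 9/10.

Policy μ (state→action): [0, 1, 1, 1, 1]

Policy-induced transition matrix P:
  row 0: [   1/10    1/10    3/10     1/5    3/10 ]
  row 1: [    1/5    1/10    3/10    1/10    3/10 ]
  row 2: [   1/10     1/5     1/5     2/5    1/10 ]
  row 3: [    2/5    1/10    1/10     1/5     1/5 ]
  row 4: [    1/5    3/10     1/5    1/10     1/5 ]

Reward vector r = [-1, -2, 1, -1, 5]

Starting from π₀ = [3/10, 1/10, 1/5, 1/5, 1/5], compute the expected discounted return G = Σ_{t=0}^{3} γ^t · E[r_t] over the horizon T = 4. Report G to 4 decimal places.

t=0: π = [0.3000, 0.1000, 0.2000, 0.2000, 0.2000], E[r] = 0.5000, γ^t·E[r] = 0.500000, running G = 0.500000
t=1: π = [0.1900, 0.1600, 0.2200, 0.2100, 0.2200], E[r] = 0.6000, γ^t·E[r] = 0.540000, running G = 1.040000
t=2: π = [0.2010, 0.1660, 0.2140, 0.2060, 0.2130], E[r] = 0.5400, γ^t·E[r] = 0.437400, running G = 1.477400
t=3: π = [0.1997, 0.1640, 0.2161, 0.2049, 0.2153], E[r] = 0.5600, γ^t·E[r] = 0.408240, running G = 1.885640

G = 1.8856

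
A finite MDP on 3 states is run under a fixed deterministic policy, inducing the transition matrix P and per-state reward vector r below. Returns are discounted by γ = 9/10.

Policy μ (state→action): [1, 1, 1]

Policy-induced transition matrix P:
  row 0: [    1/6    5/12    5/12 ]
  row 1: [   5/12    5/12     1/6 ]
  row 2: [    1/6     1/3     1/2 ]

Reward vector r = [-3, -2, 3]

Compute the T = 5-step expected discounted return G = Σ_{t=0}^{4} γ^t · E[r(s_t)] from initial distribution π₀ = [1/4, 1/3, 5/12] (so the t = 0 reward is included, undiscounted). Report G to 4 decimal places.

t=0: π = [0.2500, 0.3333, 0.4167], E[r] = -0.1667, γ^t·E[r] = -0.166667, running G = -0.166667
t=1: π = [0.2500, 0.3819, 0.3681], E[r] = -0.4097, γ^t·E[r] = -0.368750, running G = -0.535417
t=2: π = [0.2622, 0.3860, 0.3519], E[r] = -0.5029, γ^t·E[r] = -0.407344, running G = -0.942760
t=3: π = [0.2632, 0.3873, 0.3495], E[r] = -0.5157, γ^t·E[r] = -0.375961, running G = -1.318721
t=4: π = [0.2635, 0.3875, 0.3490], E[r] = -0.5187, γ^t·E[r] = -0.340340, running G = -1.659061

G = -1.6591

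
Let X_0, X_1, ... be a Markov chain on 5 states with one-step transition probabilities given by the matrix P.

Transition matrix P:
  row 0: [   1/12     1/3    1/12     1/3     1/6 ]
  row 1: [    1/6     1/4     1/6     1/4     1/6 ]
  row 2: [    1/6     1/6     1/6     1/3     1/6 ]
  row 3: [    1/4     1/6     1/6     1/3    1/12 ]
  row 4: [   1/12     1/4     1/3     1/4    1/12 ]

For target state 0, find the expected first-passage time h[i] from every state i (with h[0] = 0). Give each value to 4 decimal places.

h = [0.0000, 5.5599, 5.5146, 5.0162, 5.9806]

First-step conditioning: h[0] = 0; for i ≠ 0, h[i] = 1 + Σ_k P[i][k]·h[k].
  h[1] = 1 + 1/4·h[1] + 1/6·h[2] + 1/4·h[3] + 1/6·h[4]
  h[2] = 1 + 1/6·h[1] + 1/6·h[2] + 1/3·h[3] + 1/6·h[4]
  h[3] = 1 + 1/6·h[1] + 1/6·h[2] + 1/3·h[3] + 1/12·h[4]
  h[4] = 1 + 1/4·h[1] + 1/3·h[2] + 1/4·h[3] + 1/12·h[4]
Solving the 4×4 linear system over states ≠ 0 gives exactly h = [0, 1718/309, 568/103, 1550/309, 616/103] (h[0] = 0 is the target).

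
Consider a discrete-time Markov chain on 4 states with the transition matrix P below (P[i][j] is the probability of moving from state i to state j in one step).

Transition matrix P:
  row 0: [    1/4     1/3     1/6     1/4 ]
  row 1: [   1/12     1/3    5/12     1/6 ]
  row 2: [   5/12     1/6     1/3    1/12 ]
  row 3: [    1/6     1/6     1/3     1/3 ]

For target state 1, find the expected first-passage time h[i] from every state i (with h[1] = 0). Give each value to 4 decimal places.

First-step conditioning: h[1] = 0; for i ≠ 1, h[i] = 1 + Σ_k P[i][k]·h[k].
  h[0] = 1 + 1/4·h[0] + 1/6·h[2] + 1/4·h[3]
  h[2] = 1 + 5/12·h[0] + 1/3·h[2] + 1/12·h[3]
  h[3] = 1 + 1/6·h[0] + 1/3·h[2] + 1/3·h[3]
Solving the 3×3 linear system over states ≠ 1 gives exactly h = [114/29, 0, 132/29, 138/29] (h[1] = 0 is the target).

h = [3.9310, 0.0000, 4.5517, 4.7586]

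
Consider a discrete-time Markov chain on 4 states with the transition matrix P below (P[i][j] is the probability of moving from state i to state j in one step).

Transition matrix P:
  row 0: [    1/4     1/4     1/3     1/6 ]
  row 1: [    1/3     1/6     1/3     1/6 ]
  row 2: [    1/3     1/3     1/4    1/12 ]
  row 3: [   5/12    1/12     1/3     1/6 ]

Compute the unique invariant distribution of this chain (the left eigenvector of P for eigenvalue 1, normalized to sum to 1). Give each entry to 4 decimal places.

π = [0.3185, 0.2327, 0.3077, 0.1410]

Balance equations π_j = Σ_i π_i·P[i][j]:
  π_0 = 1/4·π_0 + 1/3·π_1 + 1/3·π_2 + 5/12·π_3
  π_1 = 1/4·π_0 + 1/6·π_1 + 1/3·π_2 + 1/12·π_3
  π_2 = 1/3·π_0 + 1/3·π_1 + 1/4·π_2 + 1/3·π_3
  normalize: π_0 + π_1 + π_2 + π_3 = 1
Solving the linear system gives exactly π = [323/1014, 118/507, 4/13, 11/78].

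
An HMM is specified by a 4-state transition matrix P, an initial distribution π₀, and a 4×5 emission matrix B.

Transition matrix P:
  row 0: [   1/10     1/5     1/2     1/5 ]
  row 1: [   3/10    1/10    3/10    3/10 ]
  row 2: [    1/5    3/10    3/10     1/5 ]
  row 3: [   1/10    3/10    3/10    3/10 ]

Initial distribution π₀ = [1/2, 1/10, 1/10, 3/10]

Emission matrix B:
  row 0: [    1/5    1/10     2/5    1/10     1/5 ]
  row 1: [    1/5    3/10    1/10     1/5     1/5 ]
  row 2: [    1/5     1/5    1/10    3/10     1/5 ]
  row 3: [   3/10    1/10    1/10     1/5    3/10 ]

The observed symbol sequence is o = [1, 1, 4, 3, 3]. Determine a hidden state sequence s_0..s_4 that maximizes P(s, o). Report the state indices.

t=0: δ = [5.000e-02, 3.000e-02, 2.000e-02, 3.000e-02]  (obs o_0=1)
t=1: δ = [9.000e-04, 3.000e-03, 5.000e-03, 1.000e-03]  ψ = [1, 0, 0, 0]  (obs o_1=1)
t=2: δ = [2.000e-04, 3.000e-04, 3.000e-04, 3.000e-04]  ψ = [2, 2, 2, 2]  (obs o_2=4)
t=3: δ = [9.000e-06, 1.800e-05, 3.000e-05, 1.800e-05]  ψ = [1, 2, 0, 1]  (obs o_3=3)
t=4: δ = [6.000e-07, 1.800e-06, 2.700e-06, 1.200e-06]  ψ = [2, 2, 2, 2]  (obs o_4=3)
backtrack: best end state = 2; path = [0, 2, 0, 2, 2]

path = [0, 2, 0, 2, 2]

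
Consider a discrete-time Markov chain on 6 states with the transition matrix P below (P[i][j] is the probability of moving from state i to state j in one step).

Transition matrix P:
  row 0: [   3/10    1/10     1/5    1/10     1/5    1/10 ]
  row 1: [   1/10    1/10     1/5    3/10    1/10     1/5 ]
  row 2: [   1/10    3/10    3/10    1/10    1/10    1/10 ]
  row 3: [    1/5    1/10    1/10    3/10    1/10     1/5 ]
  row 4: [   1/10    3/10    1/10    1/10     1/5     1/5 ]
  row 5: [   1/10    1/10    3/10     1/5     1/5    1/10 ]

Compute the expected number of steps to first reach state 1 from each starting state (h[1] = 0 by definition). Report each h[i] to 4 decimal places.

h = [5.7588, 0.0000, 4.5951, 6.0235, 4.7144, 5.6689]

First-step conditioning: h[1] = 0; for i ≠ 1, h[i] = 1 + Σ_k P[i][k]·h[k].
  h[0] = 1 + 3/10·h[0] + 1/5·h[2] + 1/10·h[3] + 1/5·h[4] + 1/10·h[5]
  h[2] = 1 + 1/10·h[0] + 3/10·h[2] + 1/10·h[3] + 1/10·h[4] + 1/10·h[5]
  h[3] = 1 + 1/5·h[0] + 1/10·h[2] + 3/10·h[3] + 1/10·h[4] + 1/5·h[5]
  h[4] = 1 + 1/10·h[0] + 1/10·h[2] + 1/10·h[3] + 1/5·h[4] + 1/5·h[5]
  h[5] = 1 + 1/10·h[0] + 3/10·h[2] + 1/5·h[3] + 1/5·h[4] + 1/10·h[5]
Solving the 5×5 linear system over states ≠ 1 gives exactly h = [23490/4079, 0, 56230/12237, 24570/4079, 19230/4079, 69370/12237] (h[1] = 0 is the target).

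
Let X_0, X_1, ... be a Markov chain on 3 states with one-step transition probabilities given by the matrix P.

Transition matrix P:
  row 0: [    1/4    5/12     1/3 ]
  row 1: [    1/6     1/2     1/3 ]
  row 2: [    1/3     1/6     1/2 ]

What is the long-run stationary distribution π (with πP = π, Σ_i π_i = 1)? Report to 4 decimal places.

Balance equations π_j = Σ_i π_i·P[i][j]:
  π_0 = 1/4·π_0 + 1/6·π_1 + 1/3·π_2
  π_1 = 5/12·π_0 + 1/2·π_1 + 1/6·π_2
  normalize: π_0 + π_1 + π_2 = 1
Solving the linear system gives exactly π = [14/55, 19/55, 2/5].

π = [0.2545, 0.3455, 0.4000]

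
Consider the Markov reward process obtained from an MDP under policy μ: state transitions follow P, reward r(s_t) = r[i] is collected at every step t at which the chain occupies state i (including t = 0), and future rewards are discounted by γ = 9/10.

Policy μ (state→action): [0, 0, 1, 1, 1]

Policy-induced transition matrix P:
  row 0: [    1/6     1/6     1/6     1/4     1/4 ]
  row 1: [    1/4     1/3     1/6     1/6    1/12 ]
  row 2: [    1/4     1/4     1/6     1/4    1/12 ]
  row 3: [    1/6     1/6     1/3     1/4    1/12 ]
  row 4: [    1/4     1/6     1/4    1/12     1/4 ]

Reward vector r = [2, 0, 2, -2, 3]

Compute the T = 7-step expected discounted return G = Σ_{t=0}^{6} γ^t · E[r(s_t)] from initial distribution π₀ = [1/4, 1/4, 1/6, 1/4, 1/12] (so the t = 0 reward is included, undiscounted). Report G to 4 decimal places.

t=0: π = [0.2500, 0.2500, 0.1667, 0.2500, 0.0833], E[r] = 0.5833, γ^t·E[r] = 0.583333, running G = 0.583333
t=1: π = [0.2083, 0.2222, 0.2153, 0.2153, 0.1389], E[r] = 0.8333, γ^t·E[r] = 0.750000, running G = 1.333333
t=2: π = [0.2147, 0.2216, 0.2141, 0.2083, 0.1412], E[r] = 0.8646, γ^t·E[r] = 0.700313, running G = 2.033646
t=3: π = [0.2147, 0.2215, 0.2132, 0.2080, 0.1427], E[r] = 0.8678, γ^t·E[r] = 0.632602, running G = 2.666247
t=4: π = [0.2148, 0.2213, 0.2132, 0.2078, 0.1429], E[r] = 0.8691, γ^t·E[r] = 0.570243, running G = 3.236491
t=5: π = [0.2148, 0.2213, 0.2132, 0.2077, 0.1429], E[r] = 0.8693, γ^t·E[r] = 0.513338, running G = 3.749828
t=6: π = [0.2148, 0.2213, 0.2132, 0.2077, 0.1430], E[r] = 0.8694, γ^t·E[r] = 0.462027, running G = 4.211855

G = 4.2119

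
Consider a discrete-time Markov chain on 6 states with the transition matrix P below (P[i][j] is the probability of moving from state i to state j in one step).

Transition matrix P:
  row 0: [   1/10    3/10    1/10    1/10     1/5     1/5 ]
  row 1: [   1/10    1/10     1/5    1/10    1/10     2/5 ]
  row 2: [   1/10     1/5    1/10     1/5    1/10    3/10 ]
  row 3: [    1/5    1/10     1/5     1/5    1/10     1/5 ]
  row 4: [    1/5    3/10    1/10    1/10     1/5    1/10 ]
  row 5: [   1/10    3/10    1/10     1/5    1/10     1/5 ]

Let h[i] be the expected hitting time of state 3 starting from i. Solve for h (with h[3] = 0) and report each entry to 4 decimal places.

h = [7.2971, 7.1022, 6.5058, 0.0000, 7.3709, 6.5601]

First-step conditioning: h[3] = 0; for i ≠ 3, h[i] = 1 + Σ_k P[i][k]·h[k].
  h[0] = 1 + 1/10·h[0] + 3/10·h[1] + 1/10·h[2] + 1/5·h[4] + 1/5·h[5]
  h[1] = 1 + 1/10·h[0] + 1/10·h[1] + 1/5·h[2] + 1/10·h[4] + 2/5·h[5]
  h[2] = 1 + 1/10·h[0] + 1/5·h[1] + 1/10·h[2] + 1/10·h[4] + 3/10·h[5]
  h[4] = 1 + 1/5·h[0] + 3/10·h[1] + 1/10·h[2] + 1/5·h[4] + 1/10·h[5]
  h[5] = 1 + 1/10·h[0] + 3/10·h[1] + 1/10·h[2] + 1/10·h[4] + 1/5·h[5]
Solving the 5×5 linear system over states ≠ 3 gives exactly h = [6655/912, 58295/8208, 2225/342, 0, 15125/2052, 53845/8208] (h[3] = 0 is the target).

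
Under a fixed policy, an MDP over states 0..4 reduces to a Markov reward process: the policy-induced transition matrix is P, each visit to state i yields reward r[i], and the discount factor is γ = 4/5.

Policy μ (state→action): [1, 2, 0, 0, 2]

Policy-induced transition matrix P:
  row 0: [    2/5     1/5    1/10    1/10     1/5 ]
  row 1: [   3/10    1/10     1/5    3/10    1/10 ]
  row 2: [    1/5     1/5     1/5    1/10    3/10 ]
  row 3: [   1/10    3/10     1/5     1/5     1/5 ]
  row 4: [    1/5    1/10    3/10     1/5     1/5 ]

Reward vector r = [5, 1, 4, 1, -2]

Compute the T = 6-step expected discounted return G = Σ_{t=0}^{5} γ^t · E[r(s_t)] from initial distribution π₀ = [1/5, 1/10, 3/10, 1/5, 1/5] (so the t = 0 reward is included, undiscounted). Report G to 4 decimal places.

t=0: π = [0.2000, 0.1000, 0.3000, 0.2000, 0.2000], E[r] = 2.1000, γ^t·E[r] = 2.100000, running G = 2.100000
t=1: π = [0.2300, 0.1900, 0.2000, 0.1600, 0.2200], E[r] = 1.8600, γ^t·E[r] = 1.488000, running G = 3.588000
t=2: π = [0.2490, 0.1750, 0.1990, 0.1760, 0.2010], E[r] = 1.9900, γ^t·E[r] = 1.273600, running G = 4.861600
t=3: π = [0.2497, 0.1800, 0.1952, 0.1727, 0.2024], E[r] = 1.9772, γ^t·E[r] = 1.012326, running G = 5.873926
t=4: π = [0.2507, 0.1790, 0.1953, 0.1735, 0.2015], E[r] = 1.9839, γ^t·E[r] = 0.812618, running G = 6.686544
t=5: π = [0.2507, 0.1793, 0.1951, 0.1733, 0.2016], E[r] = 1.9831, γ^t·E[r] = 0.649831, running G = 7.336375

G = 7.3364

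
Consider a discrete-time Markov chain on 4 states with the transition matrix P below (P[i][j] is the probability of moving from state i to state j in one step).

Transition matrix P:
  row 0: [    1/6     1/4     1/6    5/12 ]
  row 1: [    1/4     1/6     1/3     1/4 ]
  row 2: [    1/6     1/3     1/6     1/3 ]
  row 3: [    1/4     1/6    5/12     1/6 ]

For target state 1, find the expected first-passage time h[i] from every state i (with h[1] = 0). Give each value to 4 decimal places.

First-step conditioning: h[1] = 0; for i ≠ 1, h[i] = 1 + Σ_k P[i][k]·h[k].
  h[0] = 1 + 1/6·h[0] + 1/6·h[2] + 5/12·h[3]
  h[2] = 1 + 1/6·h[0] + 1/6·h[2] + 1/3·h[3]
  h[3] = 1 + 1/4·h[0] + 5/12·h[2] + 1/6·h[3]
Solving the 3×3 linear system over states ≠ 1 gives exactly h = [549/134, 0, 501/134, 288/67] (h[1] = 0 is the target).

h = [4.0970, 0.0000, 3.7388, 4.2985]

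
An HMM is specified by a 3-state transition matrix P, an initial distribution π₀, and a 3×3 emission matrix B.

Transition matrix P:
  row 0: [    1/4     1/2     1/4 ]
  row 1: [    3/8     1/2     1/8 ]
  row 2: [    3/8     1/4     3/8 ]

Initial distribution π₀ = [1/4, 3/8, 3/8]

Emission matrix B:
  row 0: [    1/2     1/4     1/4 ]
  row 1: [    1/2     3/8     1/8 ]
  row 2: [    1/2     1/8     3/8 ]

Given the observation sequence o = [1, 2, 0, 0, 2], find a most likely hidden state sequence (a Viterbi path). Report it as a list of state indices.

path = [1, 0, 1, 1, 0]

t=0: δ = [6.250e-02, 1.406e-01, 4.688e-02]  (obs o_0=1)
t=1: δ = [1.318e-02, 8.789e-03, 6.592e-03]  ψ = [1, 1, 1]  (obs o_1=2)
t=2: δ = [1.648e-03, 3.296e-03, 1.648e-03]  ψ = [0, 0, 0]  (obs o_2=0)
t=3: δ = [6.180e-04, 8.240e-04, 3.090e-04]  ψ = [1, 1, 2]  (obs o_3=0)
t=4: δ = [7.725e-05, 5.150e-05, 5.794e-05]  ψ = [1, 1, 0]  (obs o_4=2)
backtrack: best end state = 0; path = [1, 0, 1, 1, 0]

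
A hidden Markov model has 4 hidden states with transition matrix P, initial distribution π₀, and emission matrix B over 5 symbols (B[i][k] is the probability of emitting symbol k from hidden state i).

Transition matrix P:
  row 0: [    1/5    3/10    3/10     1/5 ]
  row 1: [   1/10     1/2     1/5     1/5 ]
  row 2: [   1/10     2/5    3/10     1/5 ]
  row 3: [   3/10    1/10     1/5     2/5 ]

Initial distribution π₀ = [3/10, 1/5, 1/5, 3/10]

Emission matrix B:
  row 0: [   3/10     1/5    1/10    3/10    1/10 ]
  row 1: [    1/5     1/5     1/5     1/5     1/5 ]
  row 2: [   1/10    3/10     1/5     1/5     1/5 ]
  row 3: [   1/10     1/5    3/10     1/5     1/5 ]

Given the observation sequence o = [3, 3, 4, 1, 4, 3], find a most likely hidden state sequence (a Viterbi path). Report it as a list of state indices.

path = [0, 1, 1, 1, 1, 1]

t=0: δ = [9.000e-02, 4.000e-02, 4.000e-02, 6.000e-02]  (obs o_0=3)
t=1: δ = [5.400e-03, 5.400e-03, 5.400e-03, 4.800e-03]  ψ = [0, 0, 0, 3]  (obs o_1=3)
t=2: δ = [1.440e-04, 5.400e-04, 3.240e-04, 3.840e-04]  ψ = [3, 1, 0, 3]  (obs o_2=4)
t=3: δ = [2.304e-05, 5.400e-05, 3.240e-05, 3.072e-05]  ψ = [3, 1, 1, 3]  (obs o_3=1)
t=4: δ = [9.216e-07, 5.400e-06, 2.160e-06, 2.458e-06]  ψ = [3, 1, 1, 3]  (obs o_4=4)
t=5: δ = [2.212e-07, 5.400e-07, 2.160e-07, 2.160e-07]  ψ = [3, 1, 1, 1]  (obs o_5=3)
backtrack: best end state = 1; path = [0, 1, 1, 1, 1, 1]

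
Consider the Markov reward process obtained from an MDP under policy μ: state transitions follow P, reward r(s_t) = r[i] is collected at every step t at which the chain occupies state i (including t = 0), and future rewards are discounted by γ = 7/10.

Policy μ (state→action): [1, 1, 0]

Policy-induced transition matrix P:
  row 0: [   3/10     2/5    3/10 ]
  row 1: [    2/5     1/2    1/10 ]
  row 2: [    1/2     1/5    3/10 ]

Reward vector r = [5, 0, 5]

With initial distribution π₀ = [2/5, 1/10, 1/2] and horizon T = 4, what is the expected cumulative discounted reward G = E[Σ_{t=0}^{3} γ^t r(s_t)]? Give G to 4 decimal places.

G = 9.4926

t=0: π = [0.4000, 0.1000, 0.5000], E[r] = 4.5000, γ^t·E[r] = 4.500000, running G = 4.500000
t=1: π = [0.4100, 0.3100, 0.2800], E[r] = 3.4500, γ^t·E[r] = 2.415000, running G = 6.915000
t=2: π = [0.3870, 0.3750, 0.2380], E[r] = 3.1250, γ^t·E[r] = 1.531250, running G = 8.446250
t=3: π = [0.3851, 0.3899, 0.2250], E[r] = 3.0505, γ^t·E[r] = 1.046322, running G = 9.492572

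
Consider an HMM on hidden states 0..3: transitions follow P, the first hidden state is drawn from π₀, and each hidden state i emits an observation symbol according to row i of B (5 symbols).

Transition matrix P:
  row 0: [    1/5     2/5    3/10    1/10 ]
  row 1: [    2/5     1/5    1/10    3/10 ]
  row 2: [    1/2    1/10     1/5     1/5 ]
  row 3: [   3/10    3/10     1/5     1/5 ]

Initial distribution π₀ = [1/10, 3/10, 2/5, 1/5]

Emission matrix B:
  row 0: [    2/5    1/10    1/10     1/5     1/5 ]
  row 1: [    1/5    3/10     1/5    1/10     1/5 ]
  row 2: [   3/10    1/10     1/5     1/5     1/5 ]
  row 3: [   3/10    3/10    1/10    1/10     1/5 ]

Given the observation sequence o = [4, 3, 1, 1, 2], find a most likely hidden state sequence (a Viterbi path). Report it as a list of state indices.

t=0: δ = [2.000e-02, 6.000e-02, 8.000e-02, 4.000e-02]  (obs o_0=4)
t=1: δ = [8.000e-03, 1.200e-03, 3.200e-03, 1.800e-03]  ψ = [2, 1, 2, 1]  (obs o_1=3)
t=2: δ = [1.600e-04, 9.600e-04, 2.400e-04, 2.400e-04]  ψ = [0, 0, 0, 0]  (obs o_2=1)
t=3: δ = [3.840e-05, 5.760e-05, 9.600e-06, 8.640e-05]  ψ = [1, 1, 1, 1]  (obs o_3=1)
t=4: δ = [2.592e-06, 5.184e-06, 3.456e-06, 1.728e-06]  ψ = [3, 3, 3, 1]  (obs o_4=2)
backtrack: best end state = 1; path = [2, 0, 1, 3, 1]

path = [2, 0, 1, 3, 1]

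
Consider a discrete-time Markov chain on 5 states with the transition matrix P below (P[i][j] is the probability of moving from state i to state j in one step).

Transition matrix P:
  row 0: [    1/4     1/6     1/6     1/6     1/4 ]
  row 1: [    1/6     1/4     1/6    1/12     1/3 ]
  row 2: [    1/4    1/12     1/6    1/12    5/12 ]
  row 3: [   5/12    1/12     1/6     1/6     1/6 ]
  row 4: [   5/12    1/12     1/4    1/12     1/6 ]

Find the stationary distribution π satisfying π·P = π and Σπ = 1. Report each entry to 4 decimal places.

Balance equations π_j = Σ_i π_i·P[i][j]:
  π_0 = 1/4·π_0 + 1/6·π_1 + 1/4·π_2 + 5/12·π_3 + 5/12·π_4
  π_1 = 1/6·π_0 + 1/4·π_1 + 1/12·π_2 + 1/12·π_3 + 1/12·π_4
  π_2 = 1/6·π_0 + 1/6·π_1 + 1/6·π_2 + 1/6·π_3 + 1/4·π_4
  π_3 = 1/6·π_0 + 1/12·π_1 + 1/12·π_2 + 1/6·π_3 + 1/12·π_4
  normalize: π_0 + π_1 + π_2 + π_3 + π_4 = 1
Solving the linear system gives exactly π = [6103/20187, 2629/20187, 3803/20187, 2390/20187, 1754/6729].

π = [0.3023, 0.1302, 0.1884, 0.1184, 0.2607]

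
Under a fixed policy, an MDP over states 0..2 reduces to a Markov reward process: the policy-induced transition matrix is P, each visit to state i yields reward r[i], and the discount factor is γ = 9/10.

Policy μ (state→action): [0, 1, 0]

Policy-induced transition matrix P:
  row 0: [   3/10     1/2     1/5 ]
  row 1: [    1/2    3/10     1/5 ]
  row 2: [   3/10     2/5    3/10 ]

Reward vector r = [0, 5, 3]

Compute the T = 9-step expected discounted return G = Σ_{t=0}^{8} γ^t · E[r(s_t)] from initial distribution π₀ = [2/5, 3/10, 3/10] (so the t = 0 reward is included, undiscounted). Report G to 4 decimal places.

G = 16.0867

t=0: π = [0.4000, 0.3000, 0.3000], E[r] = 2.4000, γ^t·E[r] = 2.400000, running G = 2.400000
t=1: π = [0.3600, 0.4100, 0.2300], E[r] = 2.7400, γ^t·E[r] = 2.466000, running G = 4.866000
t=2: π = [0.3820, 0.3950, 0.2230], E[r] = 2.6440, γ^t·E[r] = 2.141640, running G = 7.007640
t=3: π = [0.3790, 0.3987, 0.2223], E[r] = 2.6604, γ^t·E[r] = 1.939432, running G = 8.947072
t=4: π = [0.3797, 0.3980, 0.2222], E[r] = 2.6568, γ^t·E[r] = 1.743153, running G = 10.690224
t=5: π = [0.3796, 0.3982, 0.2222], E[r] = 2.6575, γ^t·E[r] = 1.569241, running G = 12.259466
t=6: π = [0.3796, 0.3981, 0.2222], E[r] = 2.6574, γ^t·E[r] = 1.412243, running G = 13.671709
t=7: π = [0.3796, 0.3981, 0.2222], E[r] = 2.6574, γ^t·E[r] = 1.271032, running G = 14.942741
t=8: π = [0.3796, 0.3981, 0.2222], E[r] = 2.6574, γ^t·E[r] = 1.143926, running G = 16.086667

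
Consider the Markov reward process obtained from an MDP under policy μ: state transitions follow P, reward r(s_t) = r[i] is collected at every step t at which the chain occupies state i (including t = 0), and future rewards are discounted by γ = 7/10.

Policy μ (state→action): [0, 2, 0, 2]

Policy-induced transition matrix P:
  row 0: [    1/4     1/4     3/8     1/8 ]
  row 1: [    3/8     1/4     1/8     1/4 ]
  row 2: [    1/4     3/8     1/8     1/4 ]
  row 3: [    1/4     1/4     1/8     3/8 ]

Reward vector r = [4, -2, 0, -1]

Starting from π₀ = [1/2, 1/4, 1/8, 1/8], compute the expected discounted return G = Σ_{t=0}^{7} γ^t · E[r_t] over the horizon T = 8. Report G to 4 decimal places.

G = 2.1380

t=0: π = [0.5000, 0.2500, 0.1250, 0.1250], E[r] = 1.3750, γ^t·E[r] = 1.375000, running G = 1.375000
t=1: π = [0.2813, 0.2656, 0.2500, 0.2031], E[r] = 0.3906, γ^t·E[r] = 0.273438, running G = 1.648438
t=2: π = [0.2832, 0.2813, 0.1953, 0.2402], E[r] = 0.3301, γ^t·E[r] = 0.161738, running G = 1.810176
t=3: π = [0.2852, 0.2744, 0.1958, 0.2446], E[r] = 0.3472, γ^t·E[r] = 0.119079, running G = 1.929254
t=4: π = [0.2843, 0.2745, 0.1963, 0.2449], E[r] = 0.3433, γ^t·E[r] = 0.082432, running G = 2.011686
t=5: π = [0.2843, 0.2745, 0.1961, 0.2451], E[r] = 0.3431, γ^t·E[r] = 0.057663, running G = 2.069349
t=6: π = [0.2843, 0.2745, 0.1961, 0.2451], E[r] = 0.3432, γ^t·E[r] = 0.040372, running G = 2.109720
t=7: π = [0.2843, 0.2745, 0.1961, 0.2451], E[r] = 0.3431, γ^t·E[r] = 0.028259, running G = 2.137979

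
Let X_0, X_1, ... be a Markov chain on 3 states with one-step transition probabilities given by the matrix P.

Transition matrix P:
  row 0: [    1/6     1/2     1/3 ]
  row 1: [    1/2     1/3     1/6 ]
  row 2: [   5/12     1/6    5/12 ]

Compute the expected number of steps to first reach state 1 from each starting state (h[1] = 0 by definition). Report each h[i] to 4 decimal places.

h = [2.6400, 0.0000, 3.6000]

First-step conditioning: h[1] = 0; for i ≠ 1, h[i] = 1 + Σ_k P[i][k]·h[k].
  h[0] = 1 + 1/6·h[0] + 1/3·h[2]
  h[2] = 1 + 5/12·h[0] + 5/12·h[2]
Solving the 2×2 linear system over states ≠ 1 gives exactly h = [66/25, 0, 18/5] (h[1] = 0 is the target).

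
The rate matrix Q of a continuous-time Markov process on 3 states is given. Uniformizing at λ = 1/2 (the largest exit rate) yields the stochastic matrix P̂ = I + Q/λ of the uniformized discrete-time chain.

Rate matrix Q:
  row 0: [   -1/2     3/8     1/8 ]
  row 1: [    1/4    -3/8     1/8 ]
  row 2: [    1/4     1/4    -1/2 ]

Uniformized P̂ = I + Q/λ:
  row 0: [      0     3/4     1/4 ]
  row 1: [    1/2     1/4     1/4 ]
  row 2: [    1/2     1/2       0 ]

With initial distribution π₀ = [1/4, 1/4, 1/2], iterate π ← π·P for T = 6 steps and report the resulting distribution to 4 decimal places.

t=0: π = [0.2500, 0.2500, 0.5000]
t=1: π = [0.3750, 0.5000, 0.1250]
t=2: π = [0.3125, 0.4688, 0.2188]
t=3: π = [0.3438, 0.4609, 0.1953]
t=4: π = [0.3281, 0.4707, 0.2012]
t=5: π = [0.3359, 0.4644, 0.1997]
t=6: π = [0.3320, 0.4679, 0.2001]

π = [0.3320, 0.4679, 0.2001]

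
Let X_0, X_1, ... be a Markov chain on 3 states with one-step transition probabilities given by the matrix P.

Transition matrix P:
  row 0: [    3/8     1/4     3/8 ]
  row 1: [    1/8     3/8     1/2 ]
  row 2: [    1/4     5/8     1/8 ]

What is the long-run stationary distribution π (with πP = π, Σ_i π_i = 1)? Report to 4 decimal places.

Balance equations π_j = Σ_i π_i·P[i][j]:
  π_0 = 3/8·π_0 + 1/8·π_1 + 1/4·π_2
  π_1 = 1/4·π_0 + 3/8·π_1 + 5/8·π_2
  normalize: π_0 + π_1 + π_2 = 1
Solving the linear system gives exactly π = [15/67, 29/67, 23/67].

π = [0.2239, 0.4328, 0.3433]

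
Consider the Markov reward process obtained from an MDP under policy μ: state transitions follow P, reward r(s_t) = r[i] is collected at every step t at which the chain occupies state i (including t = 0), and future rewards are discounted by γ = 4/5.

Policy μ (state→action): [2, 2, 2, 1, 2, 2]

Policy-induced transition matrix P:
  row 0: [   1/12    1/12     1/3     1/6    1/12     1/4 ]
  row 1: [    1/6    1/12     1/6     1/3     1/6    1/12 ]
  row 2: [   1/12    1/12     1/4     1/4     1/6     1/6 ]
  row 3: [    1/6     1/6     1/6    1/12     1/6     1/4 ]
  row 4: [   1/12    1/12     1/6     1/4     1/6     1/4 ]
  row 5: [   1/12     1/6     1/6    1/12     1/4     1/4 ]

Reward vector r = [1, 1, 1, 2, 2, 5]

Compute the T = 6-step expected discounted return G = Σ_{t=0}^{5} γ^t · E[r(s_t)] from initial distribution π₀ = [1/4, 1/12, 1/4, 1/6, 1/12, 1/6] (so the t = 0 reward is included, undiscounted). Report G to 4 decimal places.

t=0: π = [0.2500, 0.0833, 0.2500, 0.1667, 0.0833, 0.1667], E[r] = 1.9167, γ^t·E[r] = 1.916667, running G = 1.916667
t=1: π = [0.1042, 0.1111, 0.2292, 0.1806, 0.1597, 0.2153], E[r] = 2.2014, γ^t·E[r] = 1.761111, running G = 3.677778
t=2: π = [0.1076, 0.1163, 0.2031, 0.1846, 0.1759, 0.2124], E[r] = 2.2101, γ^t·E[r] = 1.414444, running G = 5.092222
t=3: π = [0.1084, 0.1164, 0.2015, 0.1846, 0.1754, 0.2137], E[r] = 2.2147, γ^t·E[r] = 1.133926, running G = 6.226148
t=4: π = [0.1084, 0.1165, 0.2015, 0.1843, 0.1754, 0.2138], E[r] = 2.2149, γ^t·E[r] = 0.907241, running G = 7.133389
t=5: π = [0.1084, 0.1165, 0.2015, 0.1843, 0.1754, 0.2138], E[r] = 2.2149, γ^t·E[r] = 0.725784, running G = 7.859174

G = 7.8592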